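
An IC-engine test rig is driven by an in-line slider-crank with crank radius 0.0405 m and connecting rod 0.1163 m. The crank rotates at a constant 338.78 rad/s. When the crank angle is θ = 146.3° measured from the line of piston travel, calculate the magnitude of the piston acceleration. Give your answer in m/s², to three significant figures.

ω = 338.8 rad/s
x(θ) = r cosθ + √(L² − r² sin²θ); with ω constant, a = ω²·d²x/dθ².
d²x/dθ² = −r cosθ − r²(cos2θ)/√u − r⁴ sin²2θ/(4u^{3/2}),  u = L² − r² sin²θ = 0.0130207 m².
Substituting r = 0.0405 m, L = 0.1163 m, θ = 146.3°: d²x/dθ² = +0.027784 m.
a = ω²·d²x/dθ² = (338.8)²·(+0.027784) = +3188.9 m/s²;  |a| = 3188.9 m/s².

3190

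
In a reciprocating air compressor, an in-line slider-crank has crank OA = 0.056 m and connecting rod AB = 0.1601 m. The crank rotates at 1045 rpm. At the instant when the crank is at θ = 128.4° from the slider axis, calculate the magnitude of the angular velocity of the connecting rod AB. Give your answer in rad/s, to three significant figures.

ω = 109.4 rad/s (converted from 1045 rpm).
The rod makes angle φ with the slider axis where L sinφ = r sinθ; differentiating, L cosφ·φ̇ = r ω cosθ.
L cosφ = √(L² − r² sin²θ) = 0.15397 m.
|ω_rod| = r ω |cosθ| / √(L² − r² sin²θ) = 0.056·109.4·0.62115/0.15397 = 24.723 rad/s.

24.7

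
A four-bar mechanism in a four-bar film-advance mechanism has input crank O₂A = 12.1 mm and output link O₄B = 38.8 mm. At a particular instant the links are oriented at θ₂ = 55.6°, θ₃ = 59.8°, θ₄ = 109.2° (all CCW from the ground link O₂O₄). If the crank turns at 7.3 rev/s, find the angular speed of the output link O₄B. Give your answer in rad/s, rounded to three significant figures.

1.38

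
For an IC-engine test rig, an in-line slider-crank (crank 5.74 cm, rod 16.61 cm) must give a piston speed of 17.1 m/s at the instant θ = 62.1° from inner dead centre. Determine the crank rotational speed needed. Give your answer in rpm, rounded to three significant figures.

For an in-line slider-crank, |v_piston| = rω|sinθ|·[1 + r cosθ/√(L² − r² sin²θ)].
With r = 0.0574 m, L = 0.1661 m, θ = 62.1°: the bracketed kinematic factor |dx/dθ| = 0.059343 m.
ω = v/|dx/dθ| = 17.1/0.059343 = 288.16 rad/s.
N = 60ω/(2π) = 2751.7 rpm.

2750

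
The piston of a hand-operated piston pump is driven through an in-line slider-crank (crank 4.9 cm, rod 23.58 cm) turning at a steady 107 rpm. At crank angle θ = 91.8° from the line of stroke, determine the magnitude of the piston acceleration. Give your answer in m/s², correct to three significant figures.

ω = 2π·107/60 = 11.21 rad/s
x(θ) = r cosθ + √(L² − r² sin²θ); with ω constant, a = ω²·d²x/dθ².
d²x/dθ² = −r cosθ − r²(cos2θ)/√u − r⁴ sin²2θ/(4u^{3/2}),  u = L² − r² sin²θ = 0.053203 m².
Substituting r = 0.049 m, L = 0.2358 m, θ = 91.8°: d²x/dθ² = +0.011927 m.
a = ω²·d²x/dθ² = (11.21)²·(+0.011927) = +1.4975 m/s²;  |a| = 1.4975 m/s².

1.50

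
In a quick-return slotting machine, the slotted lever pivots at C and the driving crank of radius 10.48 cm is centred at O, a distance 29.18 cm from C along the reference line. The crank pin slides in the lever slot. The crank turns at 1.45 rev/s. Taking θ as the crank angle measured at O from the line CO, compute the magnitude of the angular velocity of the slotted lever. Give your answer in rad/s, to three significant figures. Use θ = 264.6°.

0.817

ω = 9.111 rad/s (from 1.45 rev/s).
Crank pin A relative to C: A = (d + r cosθ, r sinθ); lever angle φ = atan2(r sinθ, d + r cosθ).
Differentiating tanφ: φ̇ = rω(d cosθ + r)/(d² + r² + 2dr cosθ).
d² + r² + 2dr cosθ = |CA|² = 0.0903745 m²;  d cosθ + r = +0.077339 m.
|ω_lever| = |0.1048·9.111·+0.077339| / 0.0903745 = 0.81708 rad/s.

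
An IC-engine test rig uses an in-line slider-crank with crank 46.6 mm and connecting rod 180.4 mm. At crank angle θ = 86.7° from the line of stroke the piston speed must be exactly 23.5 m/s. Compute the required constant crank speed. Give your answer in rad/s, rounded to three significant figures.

497

For an in-line slider-crank, |v_piston| = rω|sinθ|·[1 + r cosθ/√(L² − r² sin²θ)].
With r = 0.0466 m, L = 0.1804 m, θ = 86.7°: the bracketed kinematic factor |dx/dθ| = 0.047239 m.
ω = v/|dx/dθ| = 23.5/0.047239 = 497.47 rad/s.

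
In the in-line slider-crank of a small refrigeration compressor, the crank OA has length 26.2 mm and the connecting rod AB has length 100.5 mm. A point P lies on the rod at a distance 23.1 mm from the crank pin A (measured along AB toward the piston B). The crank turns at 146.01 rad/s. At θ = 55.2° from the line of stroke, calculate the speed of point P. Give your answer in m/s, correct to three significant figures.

ω = 146 rad/s.  Crank-pin speed |V_A| = rω = 3.8255 m/s, perpendicular to OA.
Rod angle: sinφ = −(r/L) sinθ ⇒ φ = -12.361°; ω_rod = −rω cosθ/√(L²−r²sin²θ) = -22.239 rad/s.
V_P = V_A + ω_rod × AP, with AP = 0.0231 m along the rod.
Components: V_Px = −rω sinθ − a·ω_rod·sinφ = -3.2512 m/s;  V_Py = rω cosθ + a·ω_rod·cosφ = +1.6814 m/s.
|V_P| = √(V_Px² + V_Py²) = 3.6603 m/s.

3.66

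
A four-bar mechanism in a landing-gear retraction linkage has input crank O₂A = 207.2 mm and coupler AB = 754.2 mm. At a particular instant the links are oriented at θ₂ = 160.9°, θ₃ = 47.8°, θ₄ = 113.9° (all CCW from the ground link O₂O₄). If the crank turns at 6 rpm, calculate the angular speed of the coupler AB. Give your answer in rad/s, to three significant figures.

0.138

ω₂ = 0.6283 rad/s (from 6 rpm).
Differentiating the loop-closure r₂e^{iθ₂}+r₃e^{iθ₃}=r₁+r₄e^{iθ₄} gives r₂ω₂e^{iθ₂}+r₃ω₃e^{iθ₃}=r₄ω₄e^{iθ₄}.
Eliminating the other unknown: ω₃ = r₂ω₂ sin(θ₄−θ₂) / [r₃ sin(θ₃−θ₄)].
Numerator sine = -0.73135; denominator sine = -0.91425.
Result = 0.2072·0.6283·(-0.73135) / (0.7542·(-0.91425)) = +0.13808 rad/s; magnitude 0.13808 rad/s.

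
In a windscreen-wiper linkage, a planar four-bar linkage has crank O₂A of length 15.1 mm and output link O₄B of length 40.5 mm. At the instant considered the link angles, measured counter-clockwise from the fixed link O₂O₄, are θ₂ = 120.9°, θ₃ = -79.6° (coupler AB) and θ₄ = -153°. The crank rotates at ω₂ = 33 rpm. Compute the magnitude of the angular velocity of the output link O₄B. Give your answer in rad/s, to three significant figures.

0.471

ω₂ = 3.456 rad/s (from 33 rpm).
Differentiating the loop-closure r₂e^{iθ₂}+r₃e^{iθ₃}=r₁+r₄e^{iθ₄} gives r₂ω₂e^{iθ₂}+r₃ω₃e^{iθ₃}=r₄ω₄e^{iθ₄}.
Eliminating the other unknown: ω₄ = r₂ω₂ sin(θ₂−θ₃) / [r₄ sin(θ₄−θ₃)].
Numerator sine = -0.35021; denominator sine = -0.95832.
Result = 0.0151·3.456·(-0.35021) / (0.0405·(-0.95832)) = +0.47085 rad/s; magnitude 0.47085 rad/s.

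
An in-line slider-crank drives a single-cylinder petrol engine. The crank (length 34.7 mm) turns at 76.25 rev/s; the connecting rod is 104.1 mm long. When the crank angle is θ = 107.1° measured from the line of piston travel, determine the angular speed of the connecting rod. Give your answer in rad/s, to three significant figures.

49.5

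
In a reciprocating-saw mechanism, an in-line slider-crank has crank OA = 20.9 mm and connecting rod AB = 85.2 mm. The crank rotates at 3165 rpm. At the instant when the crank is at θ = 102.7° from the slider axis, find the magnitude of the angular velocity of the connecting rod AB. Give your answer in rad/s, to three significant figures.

ω = 331.4 rad/s (converted from 3165 rpm).
The rod makes angle φ with the slider axis where L sinφ = r sinθ; differentiating, L cosφ·φ̇ = r ω cosθ.
L cosφ = √(L² − r² sin²θ) = 0.082724 m.
|ω_rod| = r ω |cosθ| / √(L² − r² sin²θ) = 0.0209·331.4·0.21985/0.082724 = 18.409 rad/s.

18.4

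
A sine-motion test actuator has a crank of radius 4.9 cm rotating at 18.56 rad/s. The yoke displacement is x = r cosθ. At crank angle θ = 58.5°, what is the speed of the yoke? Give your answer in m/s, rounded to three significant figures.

0.775

ω = 18.56 rad/s
x = r cosθ ⇒ ẋ = −rω sinθ.
|v| = rω|sinθ| = 0.049·18.56·|sin 58.5°| = 0.77543 m/s.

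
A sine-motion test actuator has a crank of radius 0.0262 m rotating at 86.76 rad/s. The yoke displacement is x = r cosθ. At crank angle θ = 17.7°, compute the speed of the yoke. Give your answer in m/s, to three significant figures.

ω = 86.76 rad/s
x = r cosθ ⇒ ẋ = −rω sinθ.
|v| = rω|sinθ| = 0.0262·86.76·|sin 17.7°| = 0.6911 m/s.

0.691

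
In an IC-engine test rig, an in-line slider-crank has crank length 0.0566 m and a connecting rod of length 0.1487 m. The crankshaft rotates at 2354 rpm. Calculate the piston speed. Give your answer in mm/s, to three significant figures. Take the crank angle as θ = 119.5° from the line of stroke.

ω = 2π·2354/60 = 246.5 rad/s
For an in-line slider-crank, x = r cosθ + √(L² − r² sin²θ), so v = −rω sinθ·[1 + r cosθ/√(L² − r² sin²θ)].
With r = 0.0566 m, L = 0.1487 m, θ = 119.5°: √(L² − r² sin²θ) = 0.1403 m.
v = −0.0566·246.5·0.87036·[1 + 0.0566·-0.49242/0.1403] = -9.7313 m/s.
|v| = 9.7313 m/s = 9731.3 mm/s.

9730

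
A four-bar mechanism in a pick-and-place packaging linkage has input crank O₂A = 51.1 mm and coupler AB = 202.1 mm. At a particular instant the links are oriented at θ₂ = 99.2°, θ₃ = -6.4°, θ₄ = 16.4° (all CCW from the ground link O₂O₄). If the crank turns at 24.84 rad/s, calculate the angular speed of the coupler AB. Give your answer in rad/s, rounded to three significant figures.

ω₂ = 24.84 rad/s
Differentiating the loop-closure r₂e^{iθ₂}+r₃e^{iθ₃}=r₁+r₄e^{iθ₄} gives r₂ω₂e^{iθ₂}+r₃ω₃e^{iθ₃}=r₄ω₄e^{iθ₄}.
Eliminating the other unknown: ω₃ = r₂ω₂ sin(θ₄−θ₂) / [r₃ sin(θ₃−θ₄)].
Numerator sine = -0.99211; denominator sine = -0.38752.
Result = 0.0511·24.84·(-0.99211) / (0.2021·(-0.38752)) = +16.08 rad/s; magnitude 16.08 rad/s.

16.1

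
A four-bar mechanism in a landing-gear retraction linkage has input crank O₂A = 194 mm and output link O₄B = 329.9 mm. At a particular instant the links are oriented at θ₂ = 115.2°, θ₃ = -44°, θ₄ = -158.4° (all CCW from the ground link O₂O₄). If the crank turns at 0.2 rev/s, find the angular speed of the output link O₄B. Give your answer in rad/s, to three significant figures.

0.288

ω₂ = 1.257 rad/s (from 0.2 rev/s).
Differentiating the loop-closure r₂e^{iθ₂}+r₃e^{iθ₃}=r₁+r₄e^{iθ₄} gives r₂ω₂e^{iθ₂}+r₃ω₃e^{iθ₃}=r₄ω₄e^{iθ₄}.
Eliminating the other unknown: ω₄ = r₂ω₂ sin(θ₂−θ₃) / [r₄ sin(θ₄−θ₃)].
Numerator sine = +0.35511; denominator sine = -0.91068.
Result = 0.194·1.257·(+0.35511) / (0.3299·(-0.91068)) = -0.28815 rad/s; magnitude 0.28815 rad/s.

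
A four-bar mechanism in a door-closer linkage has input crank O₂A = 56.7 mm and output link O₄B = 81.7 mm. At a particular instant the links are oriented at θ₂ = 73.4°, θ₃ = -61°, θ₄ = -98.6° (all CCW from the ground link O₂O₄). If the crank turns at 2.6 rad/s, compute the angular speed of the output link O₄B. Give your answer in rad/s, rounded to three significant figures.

ω₂ = 2.6 rad/s
Differentiating the loop-closure r₂e^{iθ₂}+r₃e^{iθ₃}=r₁+r₄e^{iθ₄} gives r₂ω₂e^{iθ₂}+r₃ω₃e^{iθ₃}=r₄ω₄e^{iθ₄}.
Eliminating the other unknown: ω₄ = r₂ω₂ sin(θ₂−θ₃) / [r₄ sin(θ₄−θ₃)].
Numerator sine = +0.71447; denominator sine = -0.61015.
Result = 0.0567·2.6·(+0.71447) / (0.0817·(-0.61015)) = -2.1129 rad/s; magnitude 2.1129 rad/s.

2.11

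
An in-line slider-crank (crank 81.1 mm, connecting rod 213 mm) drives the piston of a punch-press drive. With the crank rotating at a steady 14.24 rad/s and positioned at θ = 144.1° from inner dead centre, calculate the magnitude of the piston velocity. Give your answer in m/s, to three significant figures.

ω = 14.24 rad/s
For an in-line slider-crank, x = r cosθ + √(L² − r² sin²θ), so v = −rω sinθ·[1 + r cosθ/√(L² − r² sin²θ)].
With r = 0.0811 m, L = 0.213 m, θ = 144.1°: √(L² − r² sin²θ) = 0.20762 m.
v = −0.0811·14.24·0.58637·[1 + 0.0811·-0.81004/0.20762] = -0.46291 m/s.
|v| = 0.46291 m/s.

0.463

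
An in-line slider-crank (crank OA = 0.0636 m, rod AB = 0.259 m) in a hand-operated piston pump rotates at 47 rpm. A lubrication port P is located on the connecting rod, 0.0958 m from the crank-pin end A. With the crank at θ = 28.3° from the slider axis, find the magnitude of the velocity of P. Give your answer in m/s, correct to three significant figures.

0.236

ω = 4.922 rad/s.  Crank-pin speed |V_A| = rω = 0.31303 m/s, perpendicular to OA.
Rod angle: sinφ = −(r/L) sinθ ⇒ φ = -6.685°; ω_rod = −rω cosθ/√(L²−r²sin²θ) = -1.0714 rad/s.
V_P = V_A + ω_rod × AP, with AP = 0.0958 m along the rod.
Components: V_Px = −rω sinθ − a·ω_rod·sinφ = -0.16035 m/s;  V_Py = rω cosθ + a·ω_rod·cosφ = +0.17367 m/s.
|V_P| = √(V_Px² + V_Py²) = 0.23638 m/s.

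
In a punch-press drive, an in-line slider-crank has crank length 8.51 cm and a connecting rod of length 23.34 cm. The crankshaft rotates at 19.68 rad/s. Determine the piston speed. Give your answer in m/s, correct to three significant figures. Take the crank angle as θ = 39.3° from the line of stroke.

ω = 19.68 rad/s
For an in-line slider-crank, x = r cosθ + √(L² − r² sin²θ), so v = −rω sinθ·[1 + r cosθ/√(L² − r² sin²θ)].
With r = 0.0851 m, L = 0.2334 m, θ = 39.3°: √(L² − r² sin²θ) = 0.22709 m.
v = −0.0851·19.68·0.63338·[1 + 0.0851·0.77384/0.22709] = -1.3684 m/s.
|v| = 1.3684 m/s.

1.37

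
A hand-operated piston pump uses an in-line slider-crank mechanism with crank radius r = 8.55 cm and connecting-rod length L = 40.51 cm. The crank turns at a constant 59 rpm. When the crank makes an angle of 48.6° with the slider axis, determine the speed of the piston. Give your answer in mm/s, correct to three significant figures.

ω = 2π·59/60 = 6.178 rad/s
For an in-line slider-crank, x = r cosθ + √(L² − r² sin²θ), so v = −rω sinθ·[1 + r cosθ/√(L² − r² sin²θ)].
With r = 0.0855 m, L = 0.4051 m, θ = 48.6°: √(L² − r² sin²θ) = 0.39999 m.
v = −0.0855·6.178·0.75011·[1 + 0.0855·0.66131/0.39999] = -0.45227 m/s.
|v| = 0.45227 m/s = 452.27 mm/s.

452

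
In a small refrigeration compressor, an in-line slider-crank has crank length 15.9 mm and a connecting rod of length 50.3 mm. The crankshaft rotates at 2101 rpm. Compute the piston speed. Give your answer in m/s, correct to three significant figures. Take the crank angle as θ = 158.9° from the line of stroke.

ω = 2π·2101/60 = 220 rad/s
For an in-line slider-crank, x = r cosθ + √(L² − r² sin²θ), so v = −rω sinθ·[1 + r cosθ/√(L² − r² sin²θ)].
With r = 0.0159 m, L = 0.0503 m, θ = 158.9°: √(L² − r² sin²θ) = 0.049973 m.
v = −0.0159·220·0.36000·[1 + 0.0159·-0.93295/0.049973] = -0.88554 m/s.
|v| = 0.88554 m/s.

0.886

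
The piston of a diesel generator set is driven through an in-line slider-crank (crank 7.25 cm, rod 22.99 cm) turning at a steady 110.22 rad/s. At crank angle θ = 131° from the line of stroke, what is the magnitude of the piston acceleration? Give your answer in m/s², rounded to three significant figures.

610

ω = 110.2 rad/s
x(θ) = r cosθ + √(L² − r² sin²θ); with ω constant, a = ω²·d²x/dθ².
d²x/dθ² = −r cosθ − r²(cos2θ)/√u − r⁴ sin²2θ/(4u^{3/2}),  u = L² − r² sin²θ = 0.0498601 m².
Substituting r = 0.0725 m, L = 0.2299 m, θ = 131°: d²x/dθ² = +0.050232 m.
a = ω²·d²x/dθ² = (110.2)²·(+0.050232) = +610.24 m/s²;  |a| = 610.24 m/s².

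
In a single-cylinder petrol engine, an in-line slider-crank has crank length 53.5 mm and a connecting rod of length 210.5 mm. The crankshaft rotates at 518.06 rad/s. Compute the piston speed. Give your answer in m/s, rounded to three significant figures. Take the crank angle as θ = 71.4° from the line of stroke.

28.5

ω = 518.1 rad/s
For an in-line slider-crank, x = r cosθ + √(L² − r² sin²θ), so v = −rω sinθ·[1 + r cosθ/√(L² − r² sin²θ)].
With r = 0.0535 m, L = 0.2105 m, θ = 71.4°: √(L² − r² sin²θ) = 0.2043 m.
v = −0.0535·518.1·0.94777·[1 + 0.0535·0.31896/0.2043] = -28.463 m/s.
|v| = 28.463 m/s.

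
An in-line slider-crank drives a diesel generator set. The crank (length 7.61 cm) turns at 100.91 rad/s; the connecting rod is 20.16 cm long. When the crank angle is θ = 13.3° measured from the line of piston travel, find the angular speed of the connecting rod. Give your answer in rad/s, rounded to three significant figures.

37.2

ω = 100.9 rad/s
The rod makes angle φ with the slider axis where L sinφ = r sinθ; differentiating, L cosφ·φ̇ = r ω cosθ.
L cosφ = √(L² − r² sin²θ) = 0.20084 m.
|ω_rod| = r ω |cosθ| / √(L² − r² sin²θ) = 0.0761·100.9·0.97318/0.20084 = 37.21 rad/s.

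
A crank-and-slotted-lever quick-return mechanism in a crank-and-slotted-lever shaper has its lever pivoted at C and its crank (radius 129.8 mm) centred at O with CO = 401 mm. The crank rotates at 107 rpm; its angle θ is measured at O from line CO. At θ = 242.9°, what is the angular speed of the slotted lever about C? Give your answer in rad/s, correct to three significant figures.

0.591

ω = 11.21 rad/s (from 107 rpm).
Crank pin A relative to C: A = (d + r cosθ, r sinθ); lever angle φ = atan2(r sinθ, d + r cosθ).
Differentiating tanφ: φ̇ = rω(d cosθ + r)/(d² + r² + 2dr cosθ).
d² + r² + 2dr cosθ = |CA|² = 0.130227 m²;  d cosθ + r = -0.052874 m.
|ω_lever| = |0.1298·11.21·-0.052874| / 0.130227 = 0.59051 rad/s.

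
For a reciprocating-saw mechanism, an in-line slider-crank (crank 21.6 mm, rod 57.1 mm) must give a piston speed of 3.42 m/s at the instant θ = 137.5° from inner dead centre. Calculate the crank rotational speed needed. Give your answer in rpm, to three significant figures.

3150

For an in-line slider-crank, |v_piston| = rω|sinθ|·[1 + r cosθ/√(L² − r² sin²θ)].
With r = 0.0216 m, L = 0.0571 m, θ = 137.5°: the bracketed kinematic factor |dx/dθ| = 0.010383 m.
ω = v/|dx/dθ| = 3.42/0.010383 = 329.38 rad/s.
N = 60ω/(2π) = 3145.4 rpm.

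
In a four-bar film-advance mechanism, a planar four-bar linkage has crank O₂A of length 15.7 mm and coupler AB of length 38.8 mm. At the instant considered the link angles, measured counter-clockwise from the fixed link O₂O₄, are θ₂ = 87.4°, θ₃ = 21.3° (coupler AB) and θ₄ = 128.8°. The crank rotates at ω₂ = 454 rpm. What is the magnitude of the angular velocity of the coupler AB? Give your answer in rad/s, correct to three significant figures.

ω₂ = 47.54 rad/s (from 454 rpm).
Differentiating the loop-closure r₂e^{iθ₂}+r₃e^{iθ₃}=r₁+r₄e^{iθ₄} gives r₂ω₂e^{iθ₂}+r₃ω₃e^{iθ₃}=r₄ω₄e^{iθ₄}.
Eliminating the other unknown: ω₃ = r₂ω₂ sin(θ₄−θ₂) / [r₃ sin(θ₃−θ₄)].
Numerator sine = +0.66131; denominator sine = -0.95372.
Result = 0.0157·47.54·(+0.66131) / (0.0388·(-0.95372)) = -13.339 rad/s; magnitude 13.339 rad/s.

13.3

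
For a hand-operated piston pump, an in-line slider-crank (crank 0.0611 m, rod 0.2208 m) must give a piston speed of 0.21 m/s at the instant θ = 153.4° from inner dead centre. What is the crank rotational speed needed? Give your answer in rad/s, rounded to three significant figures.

10.2

For an in-line slider-crank, |v_piston| = rω|sinθ|·[1 + r cosθ/√(L² − r² sin²θ)].
With r = 0.0611 m, L = 0.2208 m, θ = 153.4°: the bracketed kinematic factor |dx/dθ| = 0.020536 m.
ω = v/|dx/dθ| = 0.21/0.020536 = 10.226 rad/s.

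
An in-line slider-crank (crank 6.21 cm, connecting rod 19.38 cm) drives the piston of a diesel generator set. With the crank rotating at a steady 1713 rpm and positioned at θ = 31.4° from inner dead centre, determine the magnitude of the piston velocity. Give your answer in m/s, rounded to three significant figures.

7.41

ω = 2π·1713/60 = 179.4 rad/s
For an in-line slider-crank, x = r cosθ + √(L² − r² sin²θ), so v = −rω sinθ·[1 + r cosθ/√(L² − r² sin²θ)].
With r = 0.0621 m, L = 0.1938 m, θ = 31.4°: √(L² − r² sin²θ) = 0.19108 m.
v = −0.0621·179.4·0.52101·[1 + 0.0621·0.85355/0.19108] = -7.414 m/s.
|v| = 7.414 m/s.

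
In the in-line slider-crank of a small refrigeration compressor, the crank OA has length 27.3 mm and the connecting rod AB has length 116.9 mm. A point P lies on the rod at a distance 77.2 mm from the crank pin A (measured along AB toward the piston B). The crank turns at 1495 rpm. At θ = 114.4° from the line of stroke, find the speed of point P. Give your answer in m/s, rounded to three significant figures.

3.69

ω = 156.6 rad/s.  Crank-pin speed |V_A| = rω = 4.274 m/s, perpendicular to OA.
Rod angle: sinφ = −(r/L) sinθ ⇒ φ = -12.279°; ω_rod = −rω cosθ/√(L²−r²sin²θ) = +15.457 rad/s.
V_P = V_A + ω_rod × AP, with AP = 0.0772 m along the rod.
Components: V_Px = −rω sinθ − a·ω_rod·sinφ = -3.6385 m/s;  V_Py = rω cosθ + a·ω_rod·cosφ = -0.59961 m/s.
|V_P| = √(V_Px² + V_Py²) = 3.6875 m/s.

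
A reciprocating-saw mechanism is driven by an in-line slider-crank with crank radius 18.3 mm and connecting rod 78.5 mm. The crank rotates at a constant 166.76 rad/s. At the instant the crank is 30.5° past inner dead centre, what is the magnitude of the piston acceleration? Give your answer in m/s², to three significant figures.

498

ω = 166.8 rad/s
x(θ) = r cosθ + √(L² − r² sin²θ); with ω constant, a = ω²·d²x/dθ².
d²x/dθ² = −r cosθ − r²(cos2θ)/√u − r⁴ sin²2θ/(4u^{3/2}),  u = L² − r² sin²θ = 0.00607598 m².
Substituting r = 0.0183 m, L = 0.0785 m, θ = 30.5°: d²x/dθ² = -0.017896 m.
a = ω²·d²x/dθ² = (166.8)²·(-0.017896) = -497.67 m/s²;  |a| = 497.67 m/s².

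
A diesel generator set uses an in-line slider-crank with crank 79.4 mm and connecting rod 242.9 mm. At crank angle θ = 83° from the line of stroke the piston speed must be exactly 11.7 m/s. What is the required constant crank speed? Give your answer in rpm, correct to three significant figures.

1360

For an in-line slider-crank, |v_piston| = rω|sinθ|·[1 + r cosθ/√(L² − r² sin²θ)].
With r = 0.0794 m, L = 0.2429 m, θ = 83°: the bracketed kinematic factor |dx/dθ| = 0.082127 m.
ω = v/|dx/dθ| = 11.7/0.082127 = 142.46 rad/s.
N = 60ω/(2π) = 1360.4 rpm.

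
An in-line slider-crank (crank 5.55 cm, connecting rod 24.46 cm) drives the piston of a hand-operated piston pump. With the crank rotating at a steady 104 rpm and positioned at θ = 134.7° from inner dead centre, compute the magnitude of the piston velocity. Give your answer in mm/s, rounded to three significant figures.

ω = 2π·104/60 = 10.89 rad/s
For an in-line slider-crank, x = r cosθ + √(L² − r² sin²θ), so v = −rω sinθ·[1 + r cosθ/√(L² − r² sin²θ)].
With r = 0.0555 m, L = 0.2446 m, θ = 134.7°: √(L² − r² sin²θ) = 0.2414 m.
v = −0.0555·10.89·0.71080·[1 + 0.0555·-0.70339/0.2414] = -0.36016 m/s.
|v| = 0.36016 m/s = 360.16 mm/s.

360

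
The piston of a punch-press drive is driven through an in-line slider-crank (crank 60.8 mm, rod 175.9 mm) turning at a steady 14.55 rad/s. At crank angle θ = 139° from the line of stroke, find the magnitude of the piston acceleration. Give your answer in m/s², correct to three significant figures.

ω = 14.55 rad/s
x(θ) = r cosθ + √(L² − r² sin²θ); with ω constant, a = ω²·d²x/dθ².
d²x/dθ² = −r cosθ − r²(cos2θ)/√u − r⁴ sin²2θ/(4u^{3/2}),  u = L² − r² sin²θ = 0.0293497 m².
Substituting r = 0.0608 m, L = 0.1759 m, θ = 139°: d²x/dθ² = +0.042217 m.
a = ω²·d²x/dθ² = (14.55)²·(+0.042217) = +8.9375 m/s²;  |a| = 8.9375 m/s².

8.94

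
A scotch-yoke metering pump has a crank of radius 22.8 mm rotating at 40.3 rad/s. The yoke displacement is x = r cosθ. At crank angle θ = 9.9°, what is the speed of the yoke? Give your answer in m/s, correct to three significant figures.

ω = 40.3 rad/s
x = r cosθ ⇒ ẋ = −rω sinθ.
|v| = rω|sinθ| = 0.0228·40.3·|sin 9.9°| = 0.15798 m/s.

0.158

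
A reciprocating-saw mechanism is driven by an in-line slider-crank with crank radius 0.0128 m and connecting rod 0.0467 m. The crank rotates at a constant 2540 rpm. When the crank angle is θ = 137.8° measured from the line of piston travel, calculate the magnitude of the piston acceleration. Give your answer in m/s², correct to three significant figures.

641

ω = 2π·2540/60 = 266 rad/s
x(θ) = r cosθ + √(L² − r² sin²θ); with ω constant, a = ω²·d²x/dθ².
d²x/dθ² = −r cosθ − r²(cos2θ)/√u − r⁴ sin²2θ/(4u^{3/2}),  u = L² − r² sin²θ = 0.00210696 m².
Substituting r = 0.0128 m, L = 0.0467 m, θ = 137.8°: d²x/dθ² = +0.0090653 m.
a = ω²·d²x/dθ² = (266)²·(+0.0090653) = +641.36 m/s²;  |a| = 641.36 m/s².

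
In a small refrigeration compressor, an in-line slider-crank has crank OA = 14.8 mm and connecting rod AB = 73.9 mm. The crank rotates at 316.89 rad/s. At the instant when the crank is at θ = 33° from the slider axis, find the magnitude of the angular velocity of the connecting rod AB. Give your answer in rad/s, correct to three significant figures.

53.5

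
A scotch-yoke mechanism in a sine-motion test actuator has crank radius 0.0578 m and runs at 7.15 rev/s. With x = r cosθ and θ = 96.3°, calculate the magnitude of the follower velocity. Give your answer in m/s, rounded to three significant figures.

2.58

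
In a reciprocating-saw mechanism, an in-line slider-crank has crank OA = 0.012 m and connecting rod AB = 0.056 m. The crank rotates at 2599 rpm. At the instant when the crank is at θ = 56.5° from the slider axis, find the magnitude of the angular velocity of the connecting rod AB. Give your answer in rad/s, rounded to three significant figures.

ω = 272.2 rad/s (converted from 2599 rpm).
The rod makes angle φ with the slider axis where L sinφ = r sinθ; differentiating, L cosφ·φ̇ = r ω cosθ.
L cosφ = √(L² − r² sin²θ) = 0.055099 m.
|ω_rod| = r ω |cosθ| / √(L² − r² sin²θ) = 0.012·272.2·0.55194/0.055099 = 32.716 rad/s.

32.7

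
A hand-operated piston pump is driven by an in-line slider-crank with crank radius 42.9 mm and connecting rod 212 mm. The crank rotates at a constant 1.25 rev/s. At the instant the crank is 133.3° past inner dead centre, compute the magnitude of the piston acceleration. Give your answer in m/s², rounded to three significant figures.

1.84

ω = 2π·1.25 = 7.854 rad/s
x(θ) = r cosθ + √(L² − r² sin²θ); with ω constant, a = ω²·d²x/dθ².
d²x/dθ² = −r cosθ − r²(cos2θ)/√u − r⁴ sin²2θ/(4u^{3/2}),  u = L² − r² sin²θ = 0.0439692 m².
Substituting r = 0.0429 m, L = 0.212 m, θ = 133.3°: d²x/dθ² = +0.029851 m.
a = ω²·d²x/dθ² = (7.854)²·(+0.029851) = +1.8413 m/s²;  |a| = 1.8413 m/s².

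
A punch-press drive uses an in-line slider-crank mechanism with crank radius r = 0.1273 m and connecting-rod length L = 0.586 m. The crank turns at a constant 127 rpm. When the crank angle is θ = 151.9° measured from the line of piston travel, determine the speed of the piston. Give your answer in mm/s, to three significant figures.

ω = 2π·127/60 = 13.3 rad/s
For an in-line slider-crank, x = r cosθ + √(L² − r² sin²θ), so v = −rω sinθ·[1 + r cosθ/√(L² − r² sin²θ)].
With r = 0.1273 m, L = 0.586 m, θ = 151.9°: √(L² − r² sin²θ) = 0.58292 m.
v = −0.1273·13.3·0.47101·[1 + 0.1273·-0.88213/0.58292] = -0.64381 m/s.
|v| = 0.64381 m/s = 643.81 mm/s.

644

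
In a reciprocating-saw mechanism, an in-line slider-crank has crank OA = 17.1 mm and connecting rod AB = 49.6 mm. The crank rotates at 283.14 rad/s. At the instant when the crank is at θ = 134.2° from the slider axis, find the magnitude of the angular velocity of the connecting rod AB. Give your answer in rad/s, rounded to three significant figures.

ω = 283.1 rad/s
The rod makes angle φ with the slider axis where L sinφ = r sinθ; differentiating, L cosφ·φ̇ = r ω cosθ.
L cosφ = √(L² − r² sin²θ) = 0.048061 m.
|ω_rod| = r ω |cosθ| / √(L² − r² sin²θ) = 0.0171·283.1·0.69717/0.048061 = 70.233 rad/s.

70.2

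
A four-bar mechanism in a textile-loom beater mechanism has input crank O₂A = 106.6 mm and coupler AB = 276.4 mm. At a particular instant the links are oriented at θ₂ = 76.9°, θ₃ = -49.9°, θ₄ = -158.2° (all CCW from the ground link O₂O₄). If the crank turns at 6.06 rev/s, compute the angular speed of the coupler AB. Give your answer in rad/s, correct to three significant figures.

12.7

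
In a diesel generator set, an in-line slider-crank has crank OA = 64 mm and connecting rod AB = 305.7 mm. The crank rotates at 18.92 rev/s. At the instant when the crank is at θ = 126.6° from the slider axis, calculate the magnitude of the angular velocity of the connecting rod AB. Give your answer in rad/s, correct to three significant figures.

ω = 118.9 rad/s (converted from 18.92 rev/s).
The rod makes angle φ with the slider axis where L sinφ = r sinθ; differentiating, L cosφ·φ̇ = r ω cosθ.
L cosφ = √(L² − r² sin²θ) = 0.30135 m.
|ω_rod| = r ω |cosθ| / √(L² − r² sin²θ) = 0.064·118.9·0.59622/0.30135 = 15.053 rad/s.

15.1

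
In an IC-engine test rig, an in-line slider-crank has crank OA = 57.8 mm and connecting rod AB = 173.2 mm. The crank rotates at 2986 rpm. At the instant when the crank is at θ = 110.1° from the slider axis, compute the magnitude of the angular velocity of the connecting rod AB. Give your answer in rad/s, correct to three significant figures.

37.8

ω = 312.7 rad/s (converted from 2986 rpm).
The rod makes angle φ with the slider axis where L sinφ = r sinθ; differentiating, L cosφ·φ̇ = r ω cosθ.
L cosφ = √(L² − r² sin²θ) = 0.16447 m.
|ω_rod| = r ω |cosθ| / √(L² − r² sin²θ) = 0.0578·312.7·0.34366/0.16447 = 37.764 rad/s.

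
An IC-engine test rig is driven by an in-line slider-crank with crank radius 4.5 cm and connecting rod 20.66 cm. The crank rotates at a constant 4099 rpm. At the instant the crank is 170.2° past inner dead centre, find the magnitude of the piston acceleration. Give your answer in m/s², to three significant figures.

6470

ω = 2π·4099/60 = 429.2 rad/s
x(θ) = r cosθ + √(L² − r² sin²θ); with ω constant, a = ω²·d²x/dθ².
d²x/dθ² = −r cosθ − r²(cos2θ)/√u − r⁴ sin²2θ/(4u^{3/2}),  u = L² − r² sin²θ = 0.0426249 m².
Substituting r = 0.045 m, L = 0.2066 m, θ = 170.2°: d²x/dθ² = +0.03509 m.
a = ω²·d²x/dθ² = (429.2)²·(+0.03509) = +6465.5 m/s²;  |a| = 6465.5 m/s².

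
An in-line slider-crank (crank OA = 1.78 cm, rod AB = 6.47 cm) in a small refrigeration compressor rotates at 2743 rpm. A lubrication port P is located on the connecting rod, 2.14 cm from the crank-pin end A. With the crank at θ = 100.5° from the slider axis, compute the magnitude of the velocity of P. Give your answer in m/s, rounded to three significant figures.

ω = 287.2 rad/s.  Crank-pin speed |V_A| = rω = 5.113 m/s, perpendicular to OA.
Rod angle: sinφ = −(r/L) sinθ ⇒ φ = -15.695°; ω_rod = −rω cosθ/√(L²−r²sin²θ) = +14.959 rad/s.
V_P = V_A + ω_rod × AP, with AP = 0.0214 m along the rod.
Components: V_Px = −rω sinθ − a·ω_rod·sinφ = -4.9408 m/s;  V_Py = rω cosθ + a·ω_rod·cosφ = -0.62358 m/s.
|V_P| = √(V_Px² + V_Py²) = 4.98 m/s.

4.98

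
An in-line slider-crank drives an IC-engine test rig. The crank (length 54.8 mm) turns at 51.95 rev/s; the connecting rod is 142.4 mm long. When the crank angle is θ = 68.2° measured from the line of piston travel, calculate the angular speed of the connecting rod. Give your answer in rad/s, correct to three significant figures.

49.9

ω = 326.4 rad/s (converted from 51.95 rev/s).
The rod makes angle φ with the slider axis where L sinφ = r sinθ; differentiating, L cosφ·φ̇ = r ω cosθ.
L cosφ = √(L² − r² sin²θ) = 0.133 m.
|ω_rod| = r ω |cosθ| / √(L² − r² sin²θ) = 0.0548·326.4·0.37137/0.133 = 49.946 rad/s.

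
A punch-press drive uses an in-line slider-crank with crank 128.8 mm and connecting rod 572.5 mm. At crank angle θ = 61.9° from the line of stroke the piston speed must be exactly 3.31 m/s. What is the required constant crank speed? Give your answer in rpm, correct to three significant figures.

For an in-line slider-crank, |v_piston| = rω|sinθ|·[1 + r cosθ/√(L² − r² sin²θ)].
With r = 0.1288 m, L = 0.5725 m, θ = 61.9°: the bracketed kinematic factor |dx/dθ| = 0.1259 m.
ω = v/|dx/dθ| = 3.31/0.1259 = 26.29 rad/s.
N = 60ω/(2π) = 251.05 rpm.

251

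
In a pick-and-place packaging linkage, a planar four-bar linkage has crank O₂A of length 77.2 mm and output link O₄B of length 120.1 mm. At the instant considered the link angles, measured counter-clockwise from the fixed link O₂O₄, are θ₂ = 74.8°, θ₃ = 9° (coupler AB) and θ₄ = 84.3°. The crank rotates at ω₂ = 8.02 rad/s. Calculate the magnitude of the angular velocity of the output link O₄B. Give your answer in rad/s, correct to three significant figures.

4.86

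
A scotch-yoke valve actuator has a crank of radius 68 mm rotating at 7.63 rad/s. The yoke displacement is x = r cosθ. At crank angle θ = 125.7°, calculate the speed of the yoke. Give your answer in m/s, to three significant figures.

0.421

ω = 7.63 rad/s
x = r cosθ ⇒ ẋ = −rω sinθ.
|v| = rω|sinθ| = 0.068·7.63·|sin 125.7°| = 0.42134 m/s.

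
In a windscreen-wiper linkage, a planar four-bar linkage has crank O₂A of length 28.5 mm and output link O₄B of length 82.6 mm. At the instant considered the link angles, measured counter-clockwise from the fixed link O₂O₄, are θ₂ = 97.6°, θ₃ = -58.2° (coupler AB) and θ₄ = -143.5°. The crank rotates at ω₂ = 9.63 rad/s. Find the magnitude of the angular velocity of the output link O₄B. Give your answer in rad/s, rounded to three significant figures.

ω₂ = 9.63 rad/s
Differentiating the loop-closure r₂e^{iθ₂}+r₃e^{iθ₃}=r₁+r₄e^{iθ₄} gives r₂ω₂e^{iθ₂}+r₃ω₃e^{iθ₃}=r₄ω₄e^{iθ₄}.
Eliminating the other unknown: ω₄ = r₂ω₂ sin(θ₂−θ₃) / [r₄ sin(θ₄−θ₃)].
Numerator sine = +0.40992; denominator sine = -0.99664.
Result = 0.0285·9.63·(+0.40992) / (0.0826·(-0.99664)) = -1.3666 rad/s; magnitude 1.3666 rad/s.

1.37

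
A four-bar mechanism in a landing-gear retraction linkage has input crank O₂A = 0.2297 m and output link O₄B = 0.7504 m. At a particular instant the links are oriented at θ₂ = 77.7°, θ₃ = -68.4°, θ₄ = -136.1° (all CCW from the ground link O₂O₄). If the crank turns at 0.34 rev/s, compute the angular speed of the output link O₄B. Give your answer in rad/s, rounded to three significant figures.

0.394

ω₂ = 2.136 rad/s (from 0.34 rev/s).
Differentiating the loop-closure r₂e^{iθ₂}+r₃e^{iθ₃}=r₁+r₄e^{iθ₄} gives r₂ω₂e^{iθ₂}+r₃ω₃e^{iθ₃}=r₄ω₄e^{iθ₄}.
Eliminating the other unknown: ω₄ = r₂ω₂ sin(θ₂−θ₃) / [r₄ sin(θ₄−θ₃)].
Numerator sine = +0.55775; denominator sine = -0.92521.
Result = 0.2297·2.136·(+0.55775) / (0.7504·(-0.92521)) = -0.39421 rad/s; magnitude 0.39421 rad/s.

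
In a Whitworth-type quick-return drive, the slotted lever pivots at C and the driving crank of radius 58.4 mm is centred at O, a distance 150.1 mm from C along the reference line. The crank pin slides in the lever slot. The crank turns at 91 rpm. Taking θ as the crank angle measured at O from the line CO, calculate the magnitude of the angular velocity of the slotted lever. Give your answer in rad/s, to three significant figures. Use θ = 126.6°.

ω = 9.529 rad/s (from 91 rpm).
Crank pin A relative to C: A = (d + r cosθ, r sinθ); lever angle φ = atan2(r sinθ, d + r cosθ).
Differentiating tanφ: φ̇ = rω(d cosθ + r)/(d² + r² + 2dr cosθ).
d² + r² + 2dr cosθ = |CA|² = 0.0154877 m²;  d cosθ + r = -0.031093 m.
|ω_lever| = |0.0584·9.529·-0.031093| / 0.0154877 = 1.1173 rad/s.

1.12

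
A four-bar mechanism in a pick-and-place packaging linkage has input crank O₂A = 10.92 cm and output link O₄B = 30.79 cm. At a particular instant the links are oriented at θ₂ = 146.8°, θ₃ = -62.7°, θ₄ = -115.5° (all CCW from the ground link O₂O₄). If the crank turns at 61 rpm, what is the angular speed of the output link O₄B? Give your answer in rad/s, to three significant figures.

1.40

ω₂ = 6.388 rad/s (from 61 rpm).
Differentiating the loop-closure r₂e^{iθ₂}+r₃e^{iθ₃}=r₁+r₄e^{iθ₄} gives r₂ω₂e^{iθ₂}+r₃ω₃e^{iθ₃}=r₄ω₄e^{iθ₄}.
Eliminating the other unknown: ω₄ = r₂ω₂ sin(θ₂−θ₃) / [r₄ sin(θ₄−θ₃)].
Numerator sine = -0.49242; denominator sine = -0.79653.
Result = 0.1092·6.388·(-0.49242) / (0.3079·(-0.79653)) = +1.4006 rad/s; magnitude 1.4006 rad/s.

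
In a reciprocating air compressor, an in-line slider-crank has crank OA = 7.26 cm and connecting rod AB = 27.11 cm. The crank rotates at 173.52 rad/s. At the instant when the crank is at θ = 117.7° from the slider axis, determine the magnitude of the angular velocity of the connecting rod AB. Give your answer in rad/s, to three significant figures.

22.2

ω = 173.5 rad/s
The rod makes angle φ with the slider axis where L sinφ = r sinθ; differentiating, L cosφ·φ̇ = r ω cosθ.
L cosφ = √(L² − r² sin²θ) = 0.26337 m.
|ω_rod| = r ω |cosθ| / √(L² − r² sin²θ) = 0.0726·173.5·0.46484/0.26337 = 22.234 rad/s.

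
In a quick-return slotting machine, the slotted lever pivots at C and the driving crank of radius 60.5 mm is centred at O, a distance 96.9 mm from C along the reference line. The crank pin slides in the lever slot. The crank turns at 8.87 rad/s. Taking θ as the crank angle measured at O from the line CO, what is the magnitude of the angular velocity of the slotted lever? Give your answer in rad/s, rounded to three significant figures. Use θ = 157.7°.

ω = 8.87 rad/s
Crank pin A relative to C: A = (d + r cosθ, r sinθ); lever angle φ = atan2(r sinθ, d + r cosθ).
Differentiating tanφ: φ̇ = rω(d cosθ + r)/(d² + r² + 2dr cosθ).
d² + r² + 2dr cosθ = |CA|² = 0.00220187 m²;  d cosθ + r = -0.029153 m.
|ω_lever| = |0.0605·8.87·-0.029153| / 0.00220187 = 7.1051 rad/s.

7.11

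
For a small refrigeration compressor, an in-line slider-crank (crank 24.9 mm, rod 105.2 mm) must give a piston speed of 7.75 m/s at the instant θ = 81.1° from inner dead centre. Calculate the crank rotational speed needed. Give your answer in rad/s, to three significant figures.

For an in-line slider-crank, |v_piston| = rω|sinθ|·[1 + r cosθ/√(L² − r² sin²θ)].
With r = 0.0249 m, L = 0.1052 m, θ = 81.1°: the bracketed kinematic factor |dx/dθ| = 0.025527 m.
ω = v/|dx/dθ| = 7.75/0.025527 = 303.6 rad/s.

304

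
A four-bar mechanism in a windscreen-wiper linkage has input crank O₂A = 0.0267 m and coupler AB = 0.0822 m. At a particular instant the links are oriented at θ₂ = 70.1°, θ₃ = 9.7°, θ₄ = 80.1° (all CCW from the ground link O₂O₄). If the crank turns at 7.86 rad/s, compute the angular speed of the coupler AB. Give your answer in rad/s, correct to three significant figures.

0.471

ω₂ = 7.86 rad/s
Differentiating the loop-closure r₂e^{iθ₂}+r₃e^{iθ₃}=r₁+r₄e^{iθ₄} gives r₂ω₂e^{iθ₂}+r₃ω₃e^{iθ₃}=r₄ω₄e^{iθ₄}.
Eliminating the other unknown: ω₃ = r₂ω₂ sin(θ₄−θ₂) / [r₃ sin(θ₃−θ₄)].
Numerator sine = +0.17365; denominator sine = -0.94206.
Result = 0.0267·7.86·(+0.17365) / (0.0822·(-0.94206)) = -0.4706 rad/s; magnitude 0.4706 rad/s.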